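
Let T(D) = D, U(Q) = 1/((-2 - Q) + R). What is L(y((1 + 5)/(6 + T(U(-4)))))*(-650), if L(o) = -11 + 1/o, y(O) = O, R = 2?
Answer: 77675/12 ≈ 6472.9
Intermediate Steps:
U(Q) = -1/Q (U(Q) = 1/((-2 - Q) + 2) = 1/(-Q) = -1/Q)
L(y((1 + 5)/(6 + T(U(-4)))))*(-650) = (-11 + 1/((1 + 5)/(6 - 1/(-4))))*(-650) = (-11 + 1/(6/(6 - 1*(-¼))))*(-650) = (-11 + 1/(6/(6 + ¼)))*(-650) = (-11 + 1/(6/(25/4)))*(-650) = (-11 + 1/(6*(4/25)))*(-650) = (-11 + 1/(24/25))*(-650) = (-11 + 25/24)*(-650) = -239/24*(-650) = 77675/12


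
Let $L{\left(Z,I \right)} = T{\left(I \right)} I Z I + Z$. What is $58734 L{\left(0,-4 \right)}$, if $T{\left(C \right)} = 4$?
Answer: $0$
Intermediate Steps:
$L{\left(Z,I \right)} = Z + 4 Z I^{2}$ ($L{\left(Z,I \right)} = 4 I Z I + Z = 4 Z I^{2} + Z = Z + 4 Z I^{2}$)
$58734 L{\left(0,-4 \right)} = 58734 \cdot 0 \left(1 + 4 \left(-4\right)^{2}\right) = 58734 \cdot 0 \left(1 + 4 \cdot 16\right) = 58734 \cdot 0 \left(1 + 64\right) = 58734 \cdot 0 \cdot 65 = 58734 \cdot 0 = 0$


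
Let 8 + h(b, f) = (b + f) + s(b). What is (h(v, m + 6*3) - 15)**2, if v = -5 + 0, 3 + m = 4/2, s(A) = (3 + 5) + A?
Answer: 64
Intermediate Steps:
s(A) = 8 + A
m = -1 (m = -3 + 4/2 = -3 + 4*(1/2) = -3 + 2 = -1)
v = -5
h(b, f) = f + 2*b (h(b, f) = -8 + ((b + f) + (8 + b)) = -8 + (8 + f + 2*b) = f + 2*b)
(h(v, m + 6*3) - 15)**2 = (((-1 + 6*3) + 2*(-5)) - 15)**2 = (((-1 + 18) - 10) - 15)**2 = ((17 - 10) - 15)**2 = (7 - 15)**2 = (-8)**2 = 64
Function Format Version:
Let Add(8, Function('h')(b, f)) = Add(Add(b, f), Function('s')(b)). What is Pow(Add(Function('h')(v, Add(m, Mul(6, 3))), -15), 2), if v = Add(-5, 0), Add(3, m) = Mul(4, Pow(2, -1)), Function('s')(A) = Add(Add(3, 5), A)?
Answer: 64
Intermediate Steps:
Function('s')(A) = Add(8, A)
m = -1 (m = Add(-3, Mul(4, Pow(2, -1))) = Add(-3, Mul(4, Rational(1, 2))) = Add(-3, 2) = -1)
v = -5
Function('h')(b, f) = Add(f, Mul(2, b)) (Function('h')(b, f) = Add(-8, Add(Add(b, f), Add(8, b))) = Add(-8, Add(8, f, Mul(2, b))) = Add(f, Mul(2, b)))
Pow(Add(Function('h')(v, Add(m, Mul(6, 3))), -15), 2) = Pow(Add(Add(Add(-1, Mul(6, 3)), Mul(2, -5)), -15), 2) = Pow(Add(Add(Add(-1, 18), -10), -15), 2) = Pow(Add(Add(17, -10), -15), 2) = Pow(Add(7, -15), 2) = Pow(-8, 2) = 64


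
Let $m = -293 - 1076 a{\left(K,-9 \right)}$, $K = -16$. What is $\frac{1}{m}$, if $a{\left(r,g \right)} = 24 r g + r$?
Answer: $- \frac{1}{3701733} \approx -2.7014 \cdot 10^{-7}$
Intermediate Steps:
$a{\left(r,g \right)} = r + 24 g r$ ($a{\left(r,g \right)} = 24 g r + r = r + 24 g r$)
$m = -3701733$ ($m = -293 - 1076 \left(- 16 \left(1 + 24 \left(-9\right)\right)\right) = -293 - 1076 \left(- 16 \left(1 - 216\right)\right) = -293 - 1076 \left(\left(-16\right) \left(-215\right)\right) = -293 - 3701440 = -3701733$)
$\frac{1}{m} = \frac{1}{-3701733} = - \frac{1}{3701733}$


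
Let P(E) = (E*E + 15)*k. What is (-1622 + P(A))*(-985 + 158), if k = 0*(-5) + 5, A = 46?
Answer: -7470291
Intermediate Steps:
k = 5 (k = 0 + 5 = 5)
P(E) = 75 + 5*E² (P(E) = (E*E + 15)*5 = (E² + 15)*5 = (15 + E²)*5 = 75 + 5*E²)
(-1622 + P(A))*(-985 + 158) = (-1622 + (75 + 5*46²))*(-985 + 158) = (-1622 + (75 + 5*2116))*(-827) = (-1622 + (75 + 10580))*(-827) = (-1622 + 10655)*(-827) = 9033*(-827) = -7470291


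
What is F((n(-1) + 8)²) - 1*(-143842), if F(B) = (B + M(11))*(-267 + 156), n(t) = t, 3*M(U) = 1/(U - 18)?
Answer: 968858/7 ≈ 1.3841e+5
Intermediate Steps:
M(U) = 1/(3*(-18 + U)) (M(U) = 1/(3*(U - 18)) = 1/(3*(-18 + U)))
F(B) = 37/7 - 111*B (F(B) = (B + 1/(3*(-18 + 11)))*(-267 + 156) = (B + (⅓)/(-7))*(-111) = (B + (⅓)*(-⅐))*(-111) = (B - 1/21)*(-111) = (-1/21 + B)*(-111) = 37/7 - 111*B)
F((n(-1) + 8)²) - 1*(-143842) = (37/7 - 111*(-1 + 8)²) - 1*(-143842) = (37/7 - 111*7²) + 143842 = (37/7 - 111*49) + 143842 = (37/7 - 5439) + 143842 = -38036/7 + 143842 = 968858/7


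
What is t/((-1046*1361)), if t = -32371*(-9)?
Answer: -291339/1423606 ≈ -0.20465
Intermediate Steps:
t = 291339
t/((-1046*1361)) = 291339/((-1046*1361)) = 291339/(-1423606) = 291339*(-1/1423606) = -291339/1423606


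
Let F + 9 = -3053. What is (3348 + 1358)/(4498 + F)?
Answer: 2353/718 ≈ 3.2772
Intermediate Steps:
F = -3062 (F = -9 - 3053 = -3062)
(3348 + 1358)/(4498 + F) = (3348 + 1358)/(4498 - 3062) = 4706/1436 = 4706*(1/1436) = 2353/718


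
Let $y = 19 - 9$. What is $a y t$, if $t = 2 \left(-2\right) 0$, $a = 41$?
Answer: $0$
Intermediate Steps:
$t = 0$ ($t = \left(-4\right) 0 = 0$)
$y = 10$ ($y = 19 - 9 = 10$)
$a y t = 41 \cdot 10 \cdot 0 = 410 \cdot 0 = 0$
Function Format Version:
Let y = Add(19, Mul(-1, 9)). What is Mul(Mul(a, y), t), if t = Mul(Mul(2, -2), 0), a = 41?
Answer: 0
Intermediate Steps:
t = 0 (t = Mul(-4, 0) = 0)
y = 10 (y = Add(19, -9) = 10)
Mul(Mul(a, y), t) = Mul(Mul(41, 10), 0) = Mul(410, 0) = 0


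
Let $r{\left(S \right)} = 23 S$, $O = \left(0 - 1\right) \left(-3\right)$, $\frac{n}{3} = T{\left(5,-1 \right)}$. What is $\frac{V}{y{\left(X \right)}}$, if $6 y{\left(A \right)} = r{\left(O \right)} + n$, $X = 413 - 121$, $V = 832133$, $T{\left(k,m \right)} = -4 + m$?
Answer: $\frac{832133}{9} \approx 92459.0$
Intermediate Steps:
$n = -15$ ($n = 3 \left(-4 - 1\right) = 3 \left(-5\right) = -15$)
$X = 292$ ($X = 413 - 121 = 292$)
$O = 3$ ($O = \left(-1\right) \left(-3\right) = 3$)
$y{\left(A \right)} = 9$ ($y{\left(A \right)} = \frac{23 \cdot 3 - 15}{6} = \frac{69 - 15}{6} = \frac{1}{6} \cdot 54 = 9$)
$\frac{V}{y{\left(X \right)}} = \frac{832133}{9}$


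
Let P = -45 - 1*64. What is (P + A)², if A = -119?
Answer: 51984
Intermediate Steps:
P = -109 (P = -45 - 64 = -109)
(P + A)² = (-109 - 119)² = (-228)² = 51984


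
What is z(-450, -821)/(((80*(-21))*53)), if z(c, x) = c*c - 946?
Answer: -100777/44520 ≈ -2.2636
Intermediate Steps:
z(c, x) = -946 + c² (z(c, x) = c² - 946 = -946 + c²)
z(-450, -821)/(((80*(-21))*53)) = (-946 + (-450)²)/(((80*(-21))*53)) = (-946 + 202500)/((-1680*53)) = 201554/(-89040) = 201554*(-1/89040) = -100777/44520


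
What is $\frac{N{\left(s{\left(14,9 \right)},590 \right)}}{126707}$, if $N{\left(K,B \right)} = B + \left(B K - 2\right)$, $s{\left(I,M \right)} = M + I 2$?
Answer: $\frac{22418}{126707} \approx 0.17693$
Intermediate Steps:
$s{\left(I,M \right)} = M + 2 I$
$N{\left(K,B \right)} = -2 + B + B K$ ($N{\left(K,B \right)} = B + \left(-2 + B K\right) = -2 + B + B K$)
$\frac{N{\left(s{\left(14,9 \right)},590 \right)}}{126707} = \frac{-2 + 590 + 590 \left(9 + 2 \cdot 14\right)}{126707} = \left(-2 + 590 + 590 \left(9 + 28\right)\right) \frac{1}{126707} = \left(-2 + 590 + 590 \cdot 37\right) \frac{1}{126707} = \left(-2 + 590 + 21830\right) \frac{1}{126707} = 22418 \cdot \frac{1}{126707} = \frac{22418}{126707}$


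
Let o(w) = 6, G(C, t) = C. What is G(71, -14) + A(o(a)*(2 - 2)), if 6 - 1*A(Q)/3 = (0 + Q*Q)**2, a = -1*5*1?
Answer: 89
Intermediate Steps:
a = -5 (a = -5*1 = -5)
A(Q) = 18 - 3*Q**4 (A(Q) = 18 - 3*(0 + Q*Q)**2 = 18 - 3*(0 + Q**2)**2 = 18 - 3*Q**4)
G(71, -14) + A(o(a)*(2 - 2)) = 71 + (18 - 3*1296*(2 - 2)**4) = 71 + (18 - 3*(6*0)**4) = 71 + (18 - 3*0**4) = 71 + (18 - 3*0) = 71 + (18 + 0) = 71 + 18 = 89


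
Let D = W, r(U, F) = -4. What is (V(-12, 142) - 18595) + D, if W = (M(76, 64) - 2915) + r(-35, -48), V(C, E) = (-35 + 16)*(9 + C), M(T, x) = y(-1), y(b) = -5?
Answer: -21462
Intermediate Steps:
M(T, x) = -5
V(C, E) = -171 - 19*C (V(C, E) = -19*(9 + C) = -171 - 19*C)
W = -2924 (W = (-5 - 2915) - 4 = -2920 - 4 = -2924)
D = -2924
(V(-12, 142) - 18595) + D = ((-171 - 19*(-12)) - 18595) - 2924 = ((-171 + 228) - 18595) - 2924 = (57 - 18595) - 2924 = -18538 - 2924 = -21462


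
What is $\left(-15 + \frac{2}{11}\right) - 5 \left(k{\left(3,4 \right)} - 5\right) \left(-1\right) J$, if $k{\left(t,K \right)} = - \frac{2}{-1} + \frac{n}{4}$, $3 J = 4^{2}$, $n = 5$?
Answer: $\frac{22820}{33} \approx 691.52$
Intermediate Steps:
$J = \frac{16}{3}$ ($J = \frac{4^{2}}{3} = \frac{1}{3} \cdot 16 = \frac{16}{3} \approx 5.3333$)
$k{\left(t,K \right)} = \frac{13}{4}$ ($k{\left(t,K \right)} = - \frac{2}{-1} + \frac{5}{4} = \left(-2\right) \left(-1\right) + 5 \cdot \frac{1}{4} = 2 + \frac{5}{4} = \frac{13}{4}$)
$\left(-15 + \frac{2}{11}\right) - 5 \left(k{\left(3,4 \right)} - 5\right) \left(-1\right) J = \left(-15 + \frac{2}{11}\right) - 5 \left(\frac{13}{4} - 5\right) \left(-1\right) \frac{16}{3} = \left(-15 + 2 \cdot \frac{1}{11}\right) - 5 \left(\left(- \frac{7}{4}\right) \left(-1\right)\right) \frac{16}{3} = \left(-15 + \frac{2}{11}\right) \left(-5\right) \frac{7}{4} \cdot \frac{16}{3} = - \frac{163 \left(\left(- \frac{35}{4}\right) \frac{16}{3}\right)}{11} = \left(- \frac{163}{11}\right) \left(- \frac{140}{3}\right) = \frac{22820}{33}$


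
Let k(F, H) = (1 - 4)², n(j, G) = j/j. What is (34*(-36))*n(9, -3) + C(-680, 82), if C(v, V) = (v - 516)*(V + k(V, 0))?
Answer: -110060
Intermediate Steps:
n(j, G) = 1
k(F, H) = 9 (k(F, H) = (-3)² = 9)
C(v, V) = (-516 + v)*(9 + V) (C(v, V) = (v - 516)*(V + 9) = (-516 + v)*(9 + V))
(34*(-36))*n(9, -3) + C(-680, 82) = (34*(-36))*1 + (-4644 - 516*82 + 9*(-680) + 82*(-680)) = -1224*1 + (-4644 - 42312 - 6120 - 55760) = -1224 - 108836 = -110060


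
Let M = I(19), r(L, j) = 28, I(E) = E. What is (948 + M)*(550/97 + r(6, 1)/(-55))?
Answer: 26625378/5335 ≈ 4990.7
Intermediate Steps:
M = 19
(948 + M)*(550/97 + r(6, 1)/(-55)) = (948 + 19)*(550/97 + 28/(-55)) = 967*(550*(1/97) + 28*(-1/55)) = 967*(550/97 - 28/55) = 967*(27534/5335) = 26625378/5335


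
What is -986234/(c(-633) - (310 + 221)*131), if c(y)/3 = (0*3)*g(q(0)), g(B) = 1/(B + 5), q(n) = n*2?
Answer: 986234/69561 ≈ 14.178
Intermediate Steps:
q(n) = 2*n
g(B) = 1/(5 + B)
c(y) = 0 (c(y) = 3*((0*3)/(5 + 2*0)) = 3*(0/(5 + 0)) = 3*(0/5) = 3*(0*(⅕)) = 3*0 = 0)
-986234/(c(-633) - (310 + 221)*131) = -986234/(0 - (310 + 221)*131) = -986234/(0 - 531*131) = -986234/(0 - 1*69561) = -986234/(0 - 69561) = -986234/(-69561) = -986234*(-1/69561) = 986234/69561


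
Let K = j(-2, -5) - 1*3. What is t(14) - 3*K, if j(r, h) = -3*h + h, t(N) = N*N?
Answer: 175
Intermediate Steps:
t(N) = N**2
j(r, h) = -2*h
K = 7 (K = -2*(-5) - 1*3 = 10 - 3 = 7)
t(14) - 3*K = 14**2 - 3*7 = 196 - 1*21 = 196 - 21 = 175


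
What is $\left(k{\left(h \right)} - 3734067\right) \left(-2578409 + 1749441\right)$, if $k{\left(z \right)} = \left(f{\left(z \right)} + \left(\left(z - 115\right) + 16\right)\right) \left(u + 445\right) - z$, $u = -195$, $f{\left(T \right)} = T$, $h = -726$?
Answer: $3416252564088$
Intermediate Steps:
$k{\left(z \right)} = -24750 + 499 z$ ($k{\left(z \right)} = \left(z + \left(\left(z - 115\right) + 16\right)\right) \left(-195 + 445\right) - z = \left(z + \left(\left(-115 + z\right) + 16\right)\right) 250 - z = \left(z + \left(-99 + z\right)\right) 250 - z = \left(-99 + 2 z\right) 250 - z = \left(-24750 + 500 z\right) - z = -24750 + 499 z$)
$\left(k{\left(h \right)} - 3734067\right) \left(-2578409 + 1749441\right) = \left(\left(-24750 + 499 \left(-726\right)\right) - 3734067\right) \left(-2578409 + 1749441\right) = \left(\left(-24750 - 362274\right) - 3734067\right) \left(-828968\right) = \left(-387024 - 3734067\right) \left(-828968\right) = \left(-4121091\right) \left(-828968\right) = 3416252564088$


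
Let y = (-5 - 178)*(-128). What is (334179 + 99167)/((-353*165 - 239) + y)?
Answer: -216673/17530 ≈ -12.360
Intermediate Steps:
y = 23424 (y = -183*(-128) = 23424)
(334179 + 99167)/((-353*165 - 239) + y) = (334179 + 99167)/((-353*165 - 239) + 23424) = 433346/((-58245 - 239) + 23424) = 433346/(-58484 + 23424) = 433346/(-35060) = 433346*(-1/35060) = -216673/17530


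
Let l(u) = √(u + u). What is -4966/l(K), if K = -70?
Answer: 2483*I*√35/35 ≈ 419.7*I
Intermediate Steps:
l(u) = √2*√u (l(u) = √(2*u) = √2*√u)
-4966/l(K) = -4966*(-I*√35/70) = -(-2483)*I*√35/35 = 2483*I*√35/35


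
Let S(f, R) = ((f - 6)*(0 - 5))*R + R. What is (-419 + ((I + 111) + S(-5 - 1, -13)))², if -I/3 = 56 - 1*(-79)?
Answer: 2268036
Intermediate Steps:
I = -405 (I = -3*(56 - 1*(-79)) = -3*(56 + 79) = -3*135 = -405)
S(f, R) = R + R*(30 - 5*f) (S(f, R) = ((-6 + f)*(-5))*R + R = (30 - 5*f)*R + R = R*(30 - 5*f) + R = R + R*(30 - 5*f))
(-419 + ((I + 111) + S(-5 - 1, -13)))² = (-419 + ((-405 + 111) - 13*(31 - 5*(-5 - 1))))² = (-419 + (-294 - 13*(31 - 5*(-6))))² = (-419 + (-294 - 13*(31 + 30)))² = (-419 + (-294 - 13*61))² = (-419 + (-294 - 793))² = (-419 - 1087)² = (-1506)² = 2268036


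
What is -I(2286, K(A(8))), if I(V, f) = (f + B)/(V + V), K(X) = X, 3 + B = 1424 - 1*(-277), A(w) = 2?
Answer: -425/1143 ≈ -0.37183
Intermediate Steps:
B = 1698 (B = -3 + (1424 - 1*(-277)) = -3 + (1424 + 277) = -3 + 1701 = 1698)
I(V, f) = (1698 + f)/(2*V) (I(V, f) = (f + 1698)/(V + V) = (1698 + f)/((2*V)) = (1698 + f)*(1/(2*V)) = (1698 + f)/(2*V))
-I(2286, K(A(8))) = -(1698 + 2)/(2*2286) = -1700/(2*2286) = -1*425/1143 = -425/1143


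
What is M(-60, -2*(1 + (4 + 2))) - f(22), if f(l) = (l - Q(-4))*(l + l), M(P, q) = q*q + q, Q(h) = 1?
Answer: -742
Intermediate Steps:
M(P, q) = q + q² (M(P, q) = q² + q = q + q²)
f(l) = 2*l*(-1 + l) (f(l) = (l - 1*1)*(l + l) = (l - 1)*(2*l) = (-1 + l)*(2*l) = 2*l*(-1 + l))
M(-60, -2*(1 + (4 + 2))) - f(22) = (-2*(1 + (4 + 2)))*(1 - 2*(1 + (4 + 2))) - 2*22*(-1 + 22) = (-2*(1 + 6))*(1 - 2*(1 + 6)) - 2*22*21 = (-2*7)*(1 - 2*7) - 1*924 = -14*(1 - 14) - 924 = -14*(-13) - 924 = 182 - 924 = -742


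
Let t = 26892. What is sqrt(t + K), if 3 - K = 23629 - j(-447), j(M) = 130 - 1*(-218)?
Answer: sqrt(3614) ≈ 60.117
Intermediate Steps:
j(M) = 348 (j(M) = 130 + 218 = 348)
K = -23278 (K = 3 - (23629 - 1*348) = 3 - (23629 - 348) = 3 - 1*23281 = 3 - 23281 = -23278)
sqrt(t + K) = sqrt(26892 - 23278) = sqrt(3614)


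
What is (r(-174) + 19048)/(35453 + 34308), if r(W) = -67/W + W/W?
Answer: 3314593/12138414 ≈ 0.27307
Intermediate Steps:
r(W) = 1 - 67/W (r(W) = -67/W + 1 = 1 - 67/W)
(r(-174) + 19048)/(35453 + 34308) = ((-67 - 174)/(-174) + 19048)/(35453 + 34308) = (-1/174*(-241) + 19048)/69761 = (241/174 + 19048)*(1/69761) = (3314593/174)*(1/69761) = 3314593/12138414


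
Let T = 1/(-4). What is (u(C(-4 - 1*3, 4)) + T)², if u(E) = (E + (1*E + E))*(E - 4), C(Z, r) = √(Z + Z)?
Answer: -3695/16 + 1014*I*√14 ≈ -230.94 + 3794.0*I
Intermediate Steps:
C(Z, r) = √2*√Z (C(Z, r) = √(2*Z) = √2*√Z)
u(E) = 3*E*(-4 + E) (u(E) = (E + (E + E))*(-4 + E) = (E + 2*E)*(-4 + E) = (3*E)*(-4 + E) = 3*E*(-4 + E))
T = -¼ ≈ -0.25000
(u(C(-4 - 1*3, 4)) + T)² = (3*(√2*√(-4 - 1*3))*(-4 + √2*√(-4 - 1*3)) - ¼)² = (3*(√2*√(-4 - 3))*(-4 + √2*√(-4 - 3)) - ¼)² = (3*(√2*√(-7))*(-4 + √2*√(-7)) - ¼)² = (3*(√2*(I*√7))*(-4 + √2*(I*√7)) - ¼)² = (3*(I*√14)*(-4 + I*√14) - ¼)² = (3*I*√14*(-4 + I*√14) - ¼)² = (-¼ + 3*I*√14*(-4 + I*√14))²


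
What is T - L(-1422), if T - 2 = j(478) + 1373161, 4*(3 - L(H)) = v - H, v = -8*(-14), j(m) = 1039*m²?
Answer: 477536839/2 ≈ 2.3877e+8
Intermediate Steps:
v = 112
L(H) = -25 + H/4 (L(H) = 3 - (112 - H)/4 = 3 + (-28 + H/4) = -25 + H/4)
T = 238768039 (T = 2 + (1039*478² + 1373161) = 2 + (1039*228484 + 1373161) = 2 + (237394876 + 1373161) = 2 + 238768037 = 238768039)
T - L(-1422) = 238768039 - (-25 + (¼)*(-1422)) = 238768039 - (-25 - 711/2) = 238768039 - 1*(-761/2) = 238768039 + 761/2 = 477536839/2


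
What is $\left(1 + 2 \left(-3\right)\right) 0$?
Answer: $0$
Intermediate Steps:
$\left(1 + 2 \left(-3\right)\right) 0 = \left(1 - 6\right) 0 = \left(-5\right) 0 = 0$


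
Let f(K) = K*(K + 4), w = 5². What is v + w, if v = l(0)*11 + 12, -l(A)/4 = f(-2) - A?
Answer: 213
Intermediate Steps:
w = 25
f(K) = K*(4 + K)
l(A) = 16 + 4*A (l(A) = -4*(-2*(4 - 2) - A) = -4*(-2*2 - A) = -4*(-4 - A) = 16 + 4*A)
v = 188 (v = (16 + 4*0)*11 + 12 = (16 + 0)*11 + 12 = 16*11 + 12 = 176 + 12 = 188)
v + w = 188 + 25 = 213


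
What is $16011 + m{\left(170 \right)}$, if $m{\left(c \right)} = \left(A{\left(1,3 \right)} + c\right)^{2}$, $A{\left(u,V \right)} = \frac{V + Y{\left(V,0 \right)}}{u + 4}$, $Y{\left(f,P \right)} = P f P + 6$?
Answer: $\frac{1138156}{25} \approx 45526.0$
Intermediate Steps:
$Y{\left(f,P \right)} = 6 + f P^{2}$ ($Y{\left(f,P \right)} = f P^{2} + 6 = 6 + f P^{2}$)
$A{\left(u,V \right)} = \frac{6 + V}{4 + u}$ ($A{\left(u,V \right)} = \frac{V + \left(6 + V 0^{2}\right)}{u + 4} = \frac{V + \left(6 + V 0\right)}{4 + u} = \frac{V + \left(6 + 0\right)}{4 + u} = \frac{V + 6}{4 + u} = \frac{6 + V}{4 + u}$)
$m{\left(c \right)} = \left(\frac{9}{5} + c\right)^{2}$ ($m{\left(c \right)} = \left(\frac{6 + 3}{4 + 1} + c\right)^{2} = \left(\frac{1}{5} \cdot 9 + c\right)^{2} = \left(\frac{9}{5} + c\right)^{2}$)
$16011 + m{\left(170 \right)} = 16011 + \frac{\left(9 + 5 \cdot 170\right)^{2}}{25} = 16011 + \frac{\left(9 + 850\right)^{2}}{25} = 16011 + \frac{859^{2}}{25} = 16011 + \frac{1}{25} \cdot 737881 = 16011 + \frac{737881}{25} = \frac{1138156}{25}$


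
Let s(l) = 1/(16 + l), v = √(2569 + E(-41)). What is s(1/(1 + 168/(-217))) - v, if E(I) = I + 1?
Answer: 7/143 - 3*√281 ≈ -50.240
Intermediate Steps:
E(I) = 1 + I
v = 3*√281 (v = √(2569 + (1 - 41)) = √(2569 - 40) = √2529 = 3*√281 ≈ 50.289)
s(1/(1 + 168/(-217))) - v = 1/(16 + 1/(1 + 168/(-217))) - 3*√281 = 1/(16 + 1/(1 + 168*(-1/217))) - 3*√281 = 1/(16 + 1/(1 - 24/31)) - 3*√281 = 1/(16 + 1/(7/31)) - 3*√281 = 1/(16 + 31/7) - 3*√281 = 1/(143/7) - 3*√281 = 7/143 - 3*√281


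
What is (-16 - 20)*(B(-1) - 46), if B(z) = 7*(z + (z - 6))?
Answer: 3672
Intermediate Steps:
B(z) = -42 + 14*z (B(z) = 7*(z + (-6 + z)) = 7*(-6 + 2*z) = -42 + 14*z)
(-16 - 20)*(B(-1) - 46) = (-16 - 20)*((-42 + 14*(-1)) - 46) = -36*((-42 - 14) - 46) = -36*(-56 - 46) = -36*(-102) = 3672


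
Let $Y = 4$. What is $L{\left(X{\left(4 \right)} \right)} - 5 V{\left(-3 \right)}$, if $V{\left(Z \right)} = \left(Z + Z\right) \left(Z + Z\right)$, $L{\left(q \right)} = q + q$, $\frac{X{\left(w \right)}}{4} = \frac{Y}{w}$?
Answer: $-172$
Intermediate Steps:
$X{\left(w \right)} = \frac{16}{w}$ ($X{\left(w \right)} = 4 \frac{4}{w} = \frac{16}{w}$)
$L{\left(q \right)} = 2 q$
$V{\left(Z \right)} = 4 Z^{2}$ ($V{\left(Z \right)} = 2 Z 2 Z = 4 Z^{2}$)
$L{\left(X{\left(4 \right)} \right)} - 5 V{\left(-3 \right)} = 2 \cdot \frac{16}{4} - 5 \cdot 4 \left(-3\right)^{2} = 2 \cdot 16 \cdot \frac{1}{4} - 5 \cdot 4 \cdot 9 = 2 \cdot 4 - 180 = 8 - 180 = -172$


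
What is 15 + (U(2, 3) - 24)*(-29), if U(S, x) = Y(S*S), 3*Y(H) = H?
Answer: 2017/3 ≈ 672.33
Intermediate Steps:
Y(H) = H/3
U(S, x) = S²/3 (U(S, x) = (S*S)/3 = S²/3)
15 + (U(2, 3) - 24)*(-29) = 15 + ((⅓)*2² - 24)*(-29) = 15 + ((⅓)*4 - 24)*(-29) = 15 + (4/3 - 24)*(-29) = 15 - 68/3*(-29) = 15 + 1972/3 = 2017/3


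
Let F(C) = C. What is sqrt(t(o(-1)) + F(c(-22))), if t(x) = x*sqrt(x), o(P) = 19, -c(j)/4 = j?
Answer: sqrt(88 + 19*sqrt(19)) ≈ 13.070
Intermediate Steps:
c(j) = -4*j
t(x) = x**(3/2)
sqrt(t(o(-1)) + F(c(-22))) = sqrt(19**(3/2) - 4*(-22)) = sqrt(19*sqrt(19) + 88) = sqrt(88 + 19*sqrt(19))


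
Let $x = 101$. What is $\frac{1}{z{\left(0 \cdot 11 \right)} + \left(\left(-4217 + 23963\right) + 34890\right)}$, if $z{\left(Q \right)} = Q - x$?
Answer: $\frac{1}{54535} \approx 1.8337 \cdot 10^{-5}$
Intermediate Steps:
$z{\left(Q \right)} = -101 + Q$ ($z{\left(Q \right)} = Q - 101 = -101 + Q$)
$\frac{1}{z{\left(0 \cdot 11 \right)} + \left(\left(-4217 + 23963\right) + 34890\right)} = \frac{1}{\left(-101 + 0 \cdot 11\right) + \left(\left(-4217 + 23963\right) + 34890\right)} = \frac{1}{\left(-101 + 0\right) + \left(19746 + 34890\right)} = \frac{1}{-101 + 54636} = \frac{1}{54535}$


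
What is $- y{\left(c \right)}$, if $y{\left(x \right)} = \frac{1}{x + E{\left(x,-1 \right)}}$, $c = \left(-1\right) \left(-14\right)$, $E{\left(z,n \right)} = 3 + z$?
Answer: $- \frac{1}{31} \approx -0.032258$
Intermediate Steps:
$c = 14$
$y{\left(x \right)} = \frac{1}{3 + 2 x}$ ($y{\left(x \right)} = \frac{1}{x + \left(3 + x\right)} = \frac{1}{3 + 2 x}$)
$- y{\left(c \right)} = - \frac{1}{3 + 2 \cdot 14} = - \frac{1}{3 + 28} = - \frac{1}{31}$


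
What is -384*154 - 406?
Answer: -59542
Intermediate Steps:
-384*154 - 406 = -59136 - 406 = -59542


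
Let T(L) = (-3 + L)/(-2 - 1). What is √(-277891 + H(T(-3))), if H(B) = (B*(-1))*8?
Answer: 37*I*√203 ≈ 527.17*I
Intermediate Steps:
T(L) = 1 - L/3 (T(L) = (-3 + L)/(-3) = (-3 + L)*(-⅓) = 1 - L/3)
H(B) = -8*B (H(B) = -B*8 = -8*B)
√(-277891 + H(T(-3))) = √(-277891 - 8*(1 - ⅓*(-3))) = √(-277891 - 8*(1 + 1)) = √(-277891 - 8*2) = √(-277891 - 16) = √(-277907) = 37*I*√203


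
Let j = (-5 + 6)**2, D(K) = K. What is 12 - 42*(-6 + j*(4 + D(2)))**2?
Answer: 12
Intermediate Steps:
j = 1 (j = 1**2 = 1)
12 - 42*(-6 + j*(4 + D(2)))**2 = 12 - 42*(-6 + 1*(4 + 2))**2 = 12 - 42*(-6 + 1*6)**2 = 12 - 42*(-6 + 6)**2 = 12 - 42*0**2 = 12 - 42*0 = 12 + 0 = 12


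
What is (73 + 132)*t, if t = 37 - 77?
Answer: -8200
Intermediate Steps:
t = -40
(73 + 132)*t = (73 + 132)*(-40) = 205*(-40) = -8200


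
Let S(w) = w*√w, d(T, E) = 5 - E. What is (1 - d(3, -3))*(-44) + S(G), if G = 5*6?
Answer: 308 + 30*√30 ≈ 472.32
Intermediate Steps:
G = 30
S(w) = w^(3/2)
(1 - d(3, -3))*(-44) + S(G) = (1 - (5 - 1*(-3)))*(-44) + 30^(3/2) = (1 - (5 + 3))*(-44) + 30*√30 = (1 - 1*8)*(-44) + 30*√30 = (1 - 8)*(-44) + 30*√30 = -7*(-44) + 30*√30 = 308 + 30*√30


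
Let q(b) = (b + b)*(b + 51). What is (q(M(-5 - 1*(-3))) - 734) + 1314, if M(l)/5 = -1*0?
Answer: 580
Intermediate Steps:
M(l) = 0 (M(l) = 5*(-1*0) = 5*0 = 0)
q(b) = 2*b*(51 + b) (q(b) = (2*b)*(51 + b) = 2*b*(51 + b))
(q(M(-5 - 1*(-3))) - 734) + 1314 = (2*0*(51 + 0) - 734) + 1314 = (2*0*51 - 734) + 1314 = (0 - 734) + 1314 = -734 + 1314 = 580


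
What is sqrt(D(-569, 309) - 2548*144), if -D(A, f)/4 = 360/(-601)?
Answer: 12*I*sqrt(920334138)/601 ≈ 605.73*I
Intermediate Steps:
D(A, f) = 1440/601 (D(A, f) = -1440/(-601) = -1440*(-1)/601 = -4*(-360/601) = 1440/601)
sqrt(D(-569, 309) - 2548*144) = sqrt(1440/601 - 2548*144) = sqrt(1440/601 - 366912) = sqrt(-220512672/601) = 12*I*sqrt(920334138)/601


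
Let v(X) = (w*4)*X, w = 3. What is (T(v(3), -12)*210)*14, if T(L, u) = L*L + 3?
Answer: 3819060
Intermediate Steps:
v(X) = 12*X (v(X) = (3*4)*X = 12*X)
T(L, u) = 3 + L² (T(L, u) = L² + 3 = 3 + L²)
(T(v(3), -12)*210)*14 = ((3 + (12*3)²)*210)*14 = ((3 + 36²)*210)*14 = ((3 + 1296)*210)*14 = (1299*210)*14 = 272790*14 = 3819060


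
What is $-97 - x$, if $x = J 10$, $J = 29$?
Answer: $-387$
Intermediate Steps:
$x = 290$ ($x = 29 \cdot 10 = 290$)
$-97 - x = -97 - 290 = -387$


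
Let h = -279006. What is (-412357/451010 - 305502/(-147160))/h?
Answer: -771020009/185178044401896 ≈ -4.1637e-6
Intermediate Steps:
(-412357/451010 - 305502/(-147160))/h = (-412357/451010 - 305502/(-147160))/(-279006) = (-412357*1/451010 - 305502*(-1/147160))*(-1/279006) = (-412357/451010 + 152751/73580)*(-1/279006) = (771020009/663706316)*(-1/279006) = -771020009/185178044401896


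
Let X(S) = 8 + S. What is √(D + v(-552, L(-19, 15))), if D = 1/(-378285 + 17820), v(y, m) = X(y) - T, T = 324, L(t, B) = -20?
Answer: I*√112783594443765/360465 ≈ 29.462*I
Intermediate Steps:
v(y, m) = -316 + y (v(y, m) = (8 + y) - 1*324 = (8 + y) - 324 = -316 + y)
D = -1/360465 (D = 1/(-360465) = -1/360465 ≈ -2.7742e-6)
√(D + v(-552, L(-19, 15))) = √(-1/360465 + (-316 - 552)) = √(-1/360465 - 868) = √(-312883621/360465) = I*√112783594443765/360465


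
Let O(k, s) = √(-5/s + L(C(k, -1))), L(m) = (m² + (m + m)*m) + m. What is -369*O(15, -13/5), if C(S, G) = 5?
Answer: -369*√13845/13 ≈ -3339.9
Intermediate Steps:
L(m) = m + 3*m² (L(m) = (m² + (2*m)*m) + m = (m² + 2*m²) + m = 3*m² + m = m + 3*m²)
O(k, s) = √(80 - 5/s) (O(k, s) = √(-5/s + 5*(1 + 3*5)) = √(-5/s + 5*(1 + 15)) = √(-5/s + 5*16) = √(-5/s + 80) = √(80 - 5/s))
-369*O(15, -13/5) = -369*√(80 - 5/((-13/5))) = -369*√(80 - 5/((-13*⅕))) = -369*√(80 - 5/(-13/5)) = -369*√(80 - 5*(-5/13)) = -369*√(80 + 25/13) = -369*√13845/13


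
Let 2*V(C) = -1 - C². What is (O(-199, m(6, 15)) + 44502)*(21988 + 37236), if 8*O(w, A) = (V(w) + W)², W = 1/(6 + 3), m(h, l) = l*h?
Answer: 235318632129680/81 ≈ 2.9052e+12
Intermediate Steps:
m(h, l) = h*l
V(C) = -½ - C²/2 (V(C) = (-1 - C²)/2 = -½ - C²/2)
W = ⅑ (W = 1/9 = ⅑ ≈ 0.11111)
O(w, A) = (-7/18 - w²/2)²/8 (O(w, A) = ((-½ - w²/2) + ⅑)²/8 = (-7/18 - w²/2)²/8)
(O(-199, m(6, 15)) + 44502)*(21988 + 37236) = ((7 + 9*(-199)²)²/2592 + 44502)*(21988 + 37236) = ((7 + 9*39601)²/2592 + 44502)*59224 = ((7 + 356409)²/2592 + 44502)*59224 = ((1/2592)*356416² + 44502)*59224 = ((1/2592)*127032365056 + 44502)*59224 = (3969761408/81 + 44502)*59224 = (3973366070/81)*59224 = 235318632129680/81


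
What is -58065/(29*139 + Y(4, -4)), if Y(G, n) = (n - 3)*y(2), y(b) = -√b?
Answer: -234060015/16248863 + 406455*√2/16248863 ≈ -14.369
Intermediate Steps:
Y(G, n) = -√2*(-3 + n) (Y(G, n) = (n - 3)*(-√2) = (-3 + n)*(-√2) = -√2*(-3 + n))
-58065/(29*139 + Y(4, -4)) = -58065/(29*139 + √2*(3 - 1*(-4))) = -58065/(4031 + √2*(3 + 4)) = -58065/(4031 + √2*7) = -58065/(4031 + 7*√2)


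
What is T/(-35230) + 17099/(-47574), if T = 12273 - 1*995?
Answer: -569468671/838016010 ≈ -0.67954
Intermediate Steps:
T = 11278 (T = 12273 - 995 = 11278)
T/(-35230) + 17099/(-47574) = 11278/(-35230) + 17099/(-47574) = 11278*(-1/35230) + 17099*(-1/47574) = -5639/17615 - 17099/47574 = -569468671/838016010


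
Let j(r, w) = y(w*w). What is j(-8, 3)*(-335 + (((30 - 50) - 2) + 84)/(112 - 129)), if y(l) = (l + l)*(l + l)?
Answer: -1865268/17 ≈ -1.0972e+5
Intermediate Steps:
y(l) = 4*l**2 (y(l) = (2*l)*(2*l) = 4*l**2)
j(r, w) = 4*w**4 (j(r, w) = 4*(w*w)**2 = 4*(w**2)**2 = 4*w**4)
j(-8, 3)*(-335 + (((30 - 50) - 2) + 84)/(112 - 129)) = (4*3**4)*(-335 + (((30 - 50) - 2) + 84)/(112 - 129)) = (4*81)*(-335 + ((-20 - 2) + 84)/(-17)) = 324*(-335 + (-22 + 84)*(-1/17)) = 324*(-335 + 62*(-1/17)) = 324*(-335 - 62/17) = 324*(-5757/17) = -1865268/17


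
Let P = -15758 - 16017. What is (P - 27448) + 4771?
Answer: -54452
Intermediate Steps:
P = -31775
(P - 27448) + 4771 = (-31775 - 27448) + 4771 = -59223 + 4771 = -54452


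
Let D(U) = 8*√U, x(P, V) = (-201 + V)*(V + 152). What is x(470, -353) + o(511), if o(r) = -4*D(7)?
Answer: 111354 - 32*√7 ≈ 1.1127e+5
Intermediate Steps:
x(P, V) = (-201 + V)*(152 + V)
o(r) = -32*√7
x(470, -353) + o(511) = (-30552 + (-353)² - 49*(-353)) - 32*√7 = (-30552 + 124609 + 17297) - 32*√7 = 111354 - 32*√7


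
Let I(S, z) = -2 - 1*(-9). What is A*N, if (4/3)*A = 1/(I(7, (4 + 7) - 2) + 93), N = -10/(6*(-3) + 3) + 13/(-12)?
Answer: -1/320 ≈ -0.0031250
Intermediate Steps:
I(S, z) = 7 (I(S, z) = -2 + 9 = 7)
N = -5/12 (N = -10/(-18 + 3) + 13*(-1/12) = -10/(-15) - 13/12 = -10*(-1/15) - 13/12 = 2/3 - 13/12 = -5/12 ≈ -0.41667)
A = 3/400 (A = 3/(4*(7 + 93)) = (3/4)/100 = (3/4)*(1/100) = 3/400 ≈ 0.0075000)
A*N = (3/400)*(-5/12) = -1/320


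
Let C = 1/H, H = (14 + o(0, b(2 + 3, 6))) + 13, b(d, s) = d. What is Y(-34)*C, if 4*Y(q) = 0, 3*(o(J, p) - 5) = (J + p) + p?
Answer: 0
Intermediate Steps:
o(J, p) = 5 + J/3 + 2*p/3 (o(J, p) = 5 + ((J + p) + p)/3 = 5 + (J + 2*p)/3 = 5 + (J/3 + 2*p/3) = 5 + J/3 + 2*p/3)
Y(q) = 0 (Y(q) = (¼)*0 = 0)
H = 106/3 (H = (14 + (5 + (⅓)*0 + 2*(2 + 3)/3)) + 13 = (14 + (5 + 0 + (⅔)*5)) + 13 = (14 + (5 + 0 + 10/3)) + 13 = (14 + 25/3) + 13 = 67/3 + 13 = 106/3 ≈ 35.333)
C = 3/106 (C = 1/(106/3) = 3/106 ≈ 0.028302)
Y(-34)*C = 0*(3/106) = 0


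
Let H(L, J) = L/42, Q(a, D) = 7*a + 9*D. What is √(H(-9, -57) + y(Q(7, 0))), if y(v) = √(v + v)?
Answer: √(-42 + 1372*√2)/14 ≈ 3.1121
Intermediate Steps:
H(L, J) = L/42 (H(L, J) = L*(1/42) = L/42)
y(v) = √2*√v (y(v) = √(2*v) = √2*√v)
√(H(-9, -57) + y(Q(7, 0))) = √((1/42)*(-9) + √2*√(7*7 + 9*0)) = √(-3/14 + √2*√(49 + 0)) = √(-3/14 + √2*√49) = √(-3/14 + √2*7) = √(-3/14 + 7*√2)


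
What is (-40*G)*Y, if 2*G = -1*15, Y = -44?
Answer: -13200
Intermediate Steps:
G = -15/2 (G = (-1*15)/2 = (½)*(-15) = -15/2 ≈ -7.5000)
(-40*G)*Y = -40*(-15/2)*(-44) = 300*(-44) = -13200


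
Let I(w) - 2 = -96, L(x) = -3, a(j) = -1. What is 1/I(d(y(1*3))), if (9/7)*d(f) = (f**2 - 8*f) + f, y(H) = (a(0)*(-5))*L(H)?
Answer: -1/94 ≈ -0.010638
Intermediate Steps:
y(H) = -15 (y(H) = -1*(-5)*(-3) = 5*(-3) = -15)
d(f) = -49*f/9 + 7*f**2/9 (d(f) = 7*((f**2 - 8*f) + f)/9 = 7*(f**2 - 7*f)/9 = -49*f/9 + 7*f**2/9)
I(w) = -94 (I(w) = 2 - 96 = -94)
1/I(d(y(1*3))) = 1/(-94) = -1/94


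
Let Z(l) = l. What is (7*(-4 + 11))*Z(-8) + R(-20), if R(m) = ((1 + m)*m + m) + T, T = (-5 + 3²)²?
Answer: -16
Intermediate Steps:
T = 16 (T = (-5 + 9)² = 4² = 16)
R(m) = 16 + m + m*(1 + m) (R(m) = ((1 + m)*m + m) + 16 = (m*(1 + m) + m) + 16 = (m + m*(1 + m)) + 16 = 16 + m + m*(1 + m))
(7*(-4 + 11))*Z(-8) + R(-20) = (7*(-4 + 11))*(-8) + (16 + (-20)² + 2*(-20)) = (7*7)*(-8) + (16 + 400 - 40) = 49*(-8) + 376 = -392 + 376 = -16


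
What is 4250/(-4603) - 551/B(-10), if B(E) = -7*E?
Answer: -2833753/322210 ≈ -8.7947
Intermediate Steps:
4250/(-4603) - 551/B(-10) = 4250/(-4603) - 551/((-7*(-10))) = 4250*(-1/4603) - 551/70 = -4250/4603 - 551*1/70 = -4250/4603 - 551/70 = -2833753/322210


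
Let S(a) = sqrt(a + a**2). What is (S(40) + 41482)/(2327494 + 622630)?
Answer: 20741/1475062 + sqrt(410)/1475062 ≈ 0.014075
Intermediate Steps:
(S(40) + 41482)/(2327494 + 622630) = (sqrt(40*(1 + 40)) + 41482)/(2327494 + 622630) = (sqrt(40*41) + 41482)/2950124 = (sqrt(1640) + 41482)*(1/2950124) = (2*sqrt(410) + 41482)*(1/2950124) = (41482 + 2*sqrt(410))*(1/2950124) = 20741/1475062 + sqrt(410)/1475062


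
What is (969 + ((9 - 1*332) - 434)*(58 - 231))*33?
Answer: 4353690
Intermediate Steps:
(969 + ((9 - 1*332) - 434)*(58 - 231))*33 = (969 + ((9 - 332) - 434)*(-173))*33 = (969 + (-323 - 434)*(-173))*33 = (969 - 757*(-173))*33 = (969 + 130961)*33 = 131930*33 = 4353690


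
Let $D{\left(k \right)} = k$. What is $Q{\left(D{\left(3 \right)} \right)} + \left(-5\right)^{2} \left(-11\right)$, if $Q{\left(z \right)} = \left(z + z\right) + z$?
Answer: $-266$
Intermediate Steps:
$Q{\left(z \right)} = 3 z$ ($Q{\left(z \right)} = 2 z + z = 3 z$)
$Q{\left(D{\left(3 \right)} \right)} + \left(-5\right)^{2} \left(-11\right) = 3 \cdot 3 + \left(-5\right)^{2} \left(-11\right) = 9 + 25 \left(-11\right) = 9 - 275 = -266$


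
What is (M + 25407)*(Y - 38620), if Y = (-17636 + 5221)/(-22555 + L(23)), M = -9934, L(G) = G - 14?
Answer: -13472559346665/22546 ≈ -5.9756e+8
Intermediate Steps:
L(G) = -14 + G
Y = 12415/22546 (Y = (-17636 + 5221)/(-22555 + (-14 + 23)) = -12415/(-22555 + 9) = -12415/(-22546) = -12415*(-1/22546) = 12415/22546 ≈ 0.55065)
(M + 25407)*(Y - 38620) = (-9934 + 25407)*(12415/22546 - 38620) = 15473*(-870714105/22546) = -13472559346665/22546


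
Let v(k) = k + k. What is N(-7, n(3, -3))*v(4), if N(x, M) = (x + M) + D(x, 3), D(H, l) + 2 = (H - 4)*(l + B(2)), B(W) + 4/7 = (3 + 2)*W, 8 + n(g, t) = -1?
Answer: -8664/7 ≈ -1237.7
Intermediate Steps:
n(g, t) = -9 (n(g, t) = -8 - 1 = -9)
v(k) = 2*k
B(W) = -4/7 + 5*W (B(W) = -4/7 + (3 + 2)*W = -4/7 + 5*W)
D(H, l) = -2 + (-4 + H)*(66/7 + l) (D(H, l) = -2 + (H - 4)*(l + (-4/7 + 5*2)) = -2 + (-4 + H)*(l + (-4/7 + 10)) = -2 + (-4 + H)*(l + 66/7) = -2 + (-4 + H)*(66/7 + l))
N(x, M) = -362/7 + M + 94*x/7 (N(x, M) = (x + M) + (-278/7 - 4*3 + 66*x/7 + x*3) = (M + x) + (-278/7 - 12 + 66*x/7 + 3*x) = (M + x) + (-362/7 + 87*x/7) = -362/7 + M + 94*x/7)
N(-7, n(3, -3))*v(4) = (-362/7 - 9 + (94/7)*(-7))*(2*4) = (-362/7 - 9 - 94)*8 = -1083/7*8 = -8664/7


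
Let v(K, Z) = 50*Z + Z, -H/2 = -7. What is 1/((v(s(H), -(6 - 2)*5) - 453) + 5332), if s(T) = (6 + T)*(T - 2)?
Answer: 1/3859 ≈ 0.00025913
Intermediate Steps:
H = 14 (H = -2*(-7) = 14)
s(T) = (-2 + T)*(6 + T) (s(T) = (6 + T)*(-2 + T) = (-2 + T)*(6 + T))
v(K, Z) = 51*Z
1/((v(s(H), -(6 - 2)*5) - 453) + 5332) = 1/((51*(-(6 - 2)*5) - 453) + 5332) = 1/((51*(-4*5) - 453) + 5332) = 1/((51*(-1*20) - 453) + 5332) = 1/((51*(-20) - 453) + 5332) = 1/((-1020 - 453) + 5332) = 1/(-1473 + 5332) = 1/3859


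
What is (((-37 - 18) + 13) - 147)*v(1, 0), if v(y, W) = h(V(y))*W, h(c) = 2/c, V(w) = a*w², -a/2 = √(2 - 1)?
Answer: 0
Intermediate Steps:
a = -2 (a = -2*√(2 - 1) = -2*√1 = -2*1 = -2)
V(w) = -2*w²
v(y, W) = -W/y² (v(y, W) = (2/((-2*y²)))*W = (2*(-1/(2*y²)))*W = (-1/y²)*W = -W/y²)
(((-37 - 18) + 13) - 147)*v(1, 0) = (((-37 - 18) + 13) - 147)*(-1*0/1²) = ((-55 + 13) - 147)*(-1*0*1) = (-42 - 147)*0 = -189*0 = 0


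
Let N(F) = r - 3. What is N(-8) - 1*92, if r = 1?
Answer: -94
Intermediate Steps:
N(F) = -2 (N(F) = 1 - 3 = -2)
N(-8) - 1*92 = -2 - 1*92 = -2 - 92 = -94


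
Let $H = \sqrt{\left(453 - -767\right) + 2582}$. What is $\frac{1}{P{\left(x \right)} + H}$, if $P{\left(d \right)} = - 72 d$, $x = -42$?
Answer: $\frac{1512}{4570387} - \frac{\sqrt{3802}}{9140774} \approx 0.00032408$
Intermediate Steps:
$H = \sqrt{3802}$ ($H = \sqrt{\left(453 + 767\right) + 2582} = \sqrt{1220 + 2582} = \sqrt{3802} \approx 61.66$)
$\frac{1}{P{\left(x \right)} + H} = \frac{1}{\left(-72\right) \left(-42\right) + \sqrt{3802}} = \frac{1}{3024 + \sqrt{3802}}$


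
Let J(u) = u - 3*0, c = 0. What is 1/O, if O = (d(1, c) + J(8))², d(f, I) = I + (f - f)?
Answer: 1/64 ≈ 0.015625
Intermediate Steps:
d(f, I) = I (d(f, I) = I + 0 = I)
J(u) = u (J(u) = u + 0 = u)
O = 64 (O = (0 + 8)² = 8² = 64)
1/O = 1/64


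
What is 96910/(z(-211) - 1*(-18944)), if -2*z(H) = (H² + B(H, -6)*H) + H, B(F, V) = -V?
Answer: -48455/1289 ≈ -37.591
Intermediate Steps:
z(H) = -7*H/2 - H²/2 (z(H) = -((H² + (-1*(-6))*H) + H)/2 = -((H² + 6*H) + H)/2 = -(H² + 7*H)/2 = -7*H/2 - H²/2)
96910/(z(-211) - 1*(-18944)) = 96910/(-½*(-211)*(7 - 211) - 1*(-18944)) = 96910/(-½*(-211)*(-204) + 18944) = 96910/(-21522 + 18944) = 96910/(-2578) = 96910*(-1/2578) = -48455/1289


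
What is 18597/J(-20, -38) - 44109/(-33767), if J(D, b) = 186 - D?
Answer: 637051353/6956002 ≈ 91.583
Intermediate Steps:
18597/J(-20, -38) - 44109/(-33767) = 18597/(186 - 1*(-20)) - 44109/(-33767) = 18597/(186 + 20) - 44109*(-1/33767) = 18597/206 + 44109/33767 = 637051353/6956002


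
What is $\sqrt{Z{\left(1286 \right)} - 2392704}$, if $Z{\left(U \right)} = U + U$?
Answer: $2 i \sqrt{597533} \approx 1546.0 i$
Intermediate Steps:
$Z{\left(U \right)} = 2 U$
$\sqrt{Z{\left(1286 \right)} - 2392704} = \sqrt{2 \cdot 1286 - 2392704} = \sqrt{2572 - 2392704} = \sqrt{-2390132} = 2 i \sqrt{597533}$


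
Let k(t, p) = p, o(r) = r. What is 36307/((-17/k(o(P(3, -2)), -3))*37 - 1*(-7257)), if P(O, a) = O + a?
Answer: 108921/22400 ≈ 4.8625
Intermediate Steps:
36307/((-17/k(o(P(3, -2)), -3))*37 - 1*(-7257)) = 36307/((-17/(-3))*37 - 1*(-7257)) = 36307/(-1/3*(-17)*37 + 7257) = 36307/((17/3)*37 + 7257) = 36307/(629/3 + 7257) = 36307/(22400/3) = 36307*(3/22400) = 108921/22400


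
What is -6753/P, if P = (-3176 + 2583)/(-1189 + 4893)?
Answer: 25013112/593 ≈ 42181.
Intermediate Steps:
P = -593/3704 ≈ -0.16010
-6753/P = -6753/(-593/3704) = -6753*(-3704/593) = 25013112/593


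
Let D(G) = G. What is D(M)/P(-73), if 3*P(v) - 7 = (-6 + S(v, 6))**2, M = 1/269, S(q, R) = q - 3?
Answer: 3/1810639 ≈ 1.6569e-6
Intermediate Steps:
S(q, R) = -3 + q
M = 1/269 ≈ 0.0037175
P(v) = 7/3 + (-9 + v)**2/3 (P(v) = 7/3 + (-6 + (-3 + v))**2/3 = 7/3 + (-9 + v)**2/3)
D(M)/P(-73) = 1/(269*(7/3 + (-9 - 73)**2/3)) = 1/(269*(7/3 + (1/3)*(-82)**2)) = 1/(269*(7/3 + (1/3)*6724)) = 1/(269*(7/3 + 6724/3)) = 1/(269*(6731/3)) = (1/269)*(3/6731) = 3/1810639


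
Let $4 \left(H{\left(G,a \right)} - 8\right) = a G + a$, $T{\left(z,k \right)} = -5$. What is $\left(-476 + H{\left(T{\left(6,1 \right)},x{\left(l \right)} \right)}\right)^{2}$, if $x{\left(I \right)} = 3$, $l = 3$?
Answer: $221841$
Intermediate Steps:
$H{\left(G,a \right)} = 8 + \frac{a}{4} + \frac{G a}{4}$ ($H{\left(G,a \right)} = 8 + \frac{a G + a}{4} = 8 + \frac{G a + a}{4} = 8 + \frac{a + G a}{4} = 8 + \left(\frac{a}{4} + \frac{G a}{4}\right) = 8 + \frac{a}{4} + \frac{G a}{4}$)
$\left(-476 + H{\left(T{\left(6,1 \right)},x{\left(l \right)} \right)}\right)^{2} = \left(-476 + \left(8 + \frac{1}{4} \cdot 3 + \frac{1}{4} \left(-5\right) 3\right)\right)^{2} = \left(-476 + \left(8 + \frac{3}{4} - \frac{15}{4}\right)\right)^{2} = \left(-476 + 5\right)^{2} = \left(-471\right)^{2} = 221841$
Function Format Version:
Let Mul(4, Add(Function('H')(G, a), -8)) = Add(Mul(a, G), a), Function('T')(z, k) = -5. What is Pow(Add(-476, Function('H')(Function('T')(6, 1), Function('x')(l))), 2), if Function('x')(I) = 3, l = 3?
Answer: 221841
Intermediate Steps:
Function('H')(G, a) = Add(8, Mul(Rational(1, 4), a), Mul(Rational(1, 4), G, a)) (Function('H')(G, a) = Add(8, Mul(Rational(1, 4), Add(Mul(a, G), a))) = Add(8, Mul(Rational(1, 4), Add(Mul(G, a), a))) = Add(8, Mul(Rational(1, 4), Add(a, Mul(G, a)))) = Add(8, Add(Mul(Rational(1, 4), a), Mul(Rational(1, 4), G, a))) = Add(8, Mul(Rational(1, 4), a), Mul(Rational(1, 4), G, a)))
Pow(Add(-476, Function('H')(Function('T')(6, 1), Function('x')(l))), 2) = Pow(Add(-476, Add(8, Mul(Rational(1, 4), 3), Mul(Rational(1, 4), -5, 3))), 2) = Pow(Add(-476, Add(8, Rational(3, 4), Rational(-15, 4))), 2) = Pow(Add(-476, 5), 2) = Pow(-471, 2) = 221841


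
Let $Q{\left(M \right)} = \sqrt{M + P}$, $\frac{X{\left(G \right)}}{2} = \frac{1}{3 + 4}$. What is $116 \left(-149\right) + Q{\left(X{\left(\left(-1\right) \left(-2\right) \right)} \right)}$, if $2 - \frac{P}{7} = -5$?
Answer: $-17284 + \frac{\sqrt{2415}}{7} \approx -17277.0$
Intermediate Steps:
$X{\left(G \right)} = \frac{2}{7}$ ($X{\left(G \right)} = \frac{2}{3 + 4} = \frac{2}{7}$)
$P = 49$ ($P = 14 - -35 = 14 + 35 = 49$)
$Q{\left(M \right)} = \sqrt{49 + M}$ ($Q{\left(M \right)} = \sqrt{M + 49} = \sqrt{49 + M}$)
$116 \left(-149\right) + Q{\left(X{\left(\left(-1\right) \left(-2\right) \right)} \right)} = 116 \left(-149\right) + \sqrt{49 + \frac{2}{7}} = -17284 + \sqrt{\frac{345}{7}} = -17284 + \frac{\sqrt{2415}}{7}$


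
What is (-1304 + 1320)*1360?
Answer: 21760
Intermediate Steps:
(-1304 + 1320)*1360 = 16*1360 = 21760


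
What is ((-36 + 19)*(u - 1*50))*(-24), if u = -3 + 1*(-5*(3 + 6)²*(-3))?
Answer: 474096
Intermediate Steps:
u = 1212 (u = -3 + 1*(-5*9²*(-3)) = -3 + 1*(-5*81*(-3)) = -3 + 1*(-405*(-3)) = -3 + 1*1215 = -3 + 1215 = 1212)
((-36 + 19)*(u - 1*50))*(-24) = ((-36 + 19)*(1212 - 1*50))*(-24) = -17*(1212 - 50)*(-24) = -17*1162*(-24) = -19754*(-24) = 474096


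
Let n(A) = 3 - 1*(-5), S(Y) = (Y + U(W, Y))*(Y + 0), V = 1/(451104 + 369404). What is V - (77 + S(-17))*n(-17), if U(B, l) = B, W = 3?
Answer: -2067680159/820508 ≈ -2520.0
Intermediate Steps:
V = 1/820508 ≈ 1.2188e-6
S(Y) = Y*(3 + Y) (S(Y) = (Y + 3)*(Y + 0) = (3 + Y)*Y = Y*(3 + Y))
n(A) = 8 (n(A) = 3 + 5 = 8)
V - (77 + S(-17))*n(-17) = 1/820508 - (77 - 17*(3 - 17))*8 = 1/820508 - (77 - 17*(-14))*8 = 1/820508 - (77 + 238)*8 = 1/820508 - 315*8 = 1/820508 - 1*2520 = 1/820508 - 2520 = -2067680159/820508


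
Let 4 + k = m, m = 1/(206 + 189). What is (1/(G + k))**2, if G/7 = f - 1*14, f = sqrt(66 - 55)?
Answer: 156025/(40289 - 2765*sqrt(11))**2 ≈ 0.00016112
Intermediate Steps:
f = sqrt(11) ≈ 3.3166
m = 1/395 ≈ 0.0025316
k = -1579/395 (k = -4 + 1/395 = -1579/395 ≈ -3.9975)
G = -98 + 7*sqrt(11) (G = 7*(sqrt(11) - 1*14) = 7*(sqrt(11) - 14) = 7*(-14 + sqrt(11)) = -98 + 7*sqrt(11) ≈ -74.784)
(1/(G + k))**2 = (1/((-98 + 7*sqrt(11)) - 1579/395))**2 = (1/(-40289/395 + 7*sqrt(11)))**2 = (-40289/395 + 7*sqrt(11))**(-2)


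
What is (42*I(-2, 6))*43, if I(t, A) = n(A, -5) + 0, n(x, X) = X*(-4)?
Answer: 36120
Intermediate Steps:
n(x, X) = -4*X
I(t, A) = 20 (I(t, A) = -4*(-5) + 0 = 20 + 0 = 20)
(42*I(-2, 6))*43 = (42*20)*43 = 840*43 = 36120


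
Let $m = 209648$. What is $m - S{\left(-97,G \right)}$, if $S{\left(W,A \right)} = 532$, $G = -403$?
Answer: $209116$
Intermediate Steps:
$m - S{\left(-97,G \right)} = 209648 - 532 = 209116$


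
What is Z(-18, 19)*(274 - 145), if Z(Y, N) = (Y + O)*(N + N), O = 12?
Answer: -29412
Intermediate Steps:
Z(Y, N) = 2*N*(12 + Y) (Z(Y, N) = (Y + 12)*(N + N) = (12 + Y)*(2*N) = 2*N*(12 + Y))
Z(-18, 19)*(274 - 145) = (2*19*(12 - 18))*(274 - 145) = (2*19*(-6))*129 = -228*129 = -29412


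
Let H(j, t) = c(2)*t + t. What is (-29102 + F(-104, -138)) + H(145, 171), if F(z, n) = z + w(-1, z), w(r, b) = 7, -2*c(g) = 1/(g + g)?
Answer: -232395/8 ≈ -29049.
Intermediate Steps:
c(g) = -1/(4*g) (c(g) = -1/(2*(g + g)) = -1/(2*g)/2 = -1/(4*g))
F(z, n) = 7 + z (F(z, n) = z + 7 = 7 + z)
H(j, t) = 7*t/8 (H(j, t) = (-1/4/2)*t + t = (-1/4*1/2)*t + t = -t/8 + t = 7*t/8)
(-29102 + F(-104, -138)) + H(145, 171) = (-29102 + (7 - 104)) + (7/8)*171 = (-29102 - 97) + 1197/8 = -29199 + 1197/8 = -232395/8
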